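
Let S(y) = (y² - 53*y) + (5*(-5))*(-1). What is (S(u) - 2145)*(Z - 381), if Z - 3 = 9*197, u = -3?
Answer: -2723040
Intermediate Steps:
S(y) = 25 + y² - 53*y (S(y) = (y² - 53*y) - 25*(-1) = (y² - 53*y) + 25 = 25 + y² - 53*y)
Z = 1776 (Z = 3 + 9*197 = 3 + 1773 = 1776)
(S(u) - 2145)*(Z - 381) = ((25 + (-3)² - 53*(-3)) - 2145)*(1776 - 381) = ((25 + 9 + 159) - 2145)*1395 = (193 - 2145)*1395 = -1952*1395 = -2723040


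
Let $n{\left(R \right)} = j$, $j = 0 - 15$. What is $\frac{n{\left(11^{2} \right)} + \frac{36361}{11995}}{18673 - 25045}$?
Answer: $\frac{35891}{19108035} \approx 0.0018783$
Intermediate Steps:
$j = -15$ ($j = 0 - 15 = -15$)
$n{\left(R \right)} = -15$
$\frac{n{\left(11^{2} \right)} + \frac{36361}{11995}}{18673 - 25045} = \frac{-15 + \frac{36361}{11995}}{18673 - 25045} = \frac{-15 + 36361 \cdot \frac{1}{11995}}{-6372} = \left(-15 + \frac{36361}{11995}\right) \left(- \frac{1}{6372}\right) = \left(- \frac{143564}{11995}\right) \left(- \frac{1}{6372}\right) = \frac{35891}{19108035}$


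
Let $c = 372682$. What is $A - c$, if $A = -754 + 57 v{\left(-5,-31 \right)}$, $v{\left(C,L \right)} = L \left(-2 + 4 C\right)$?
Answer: $-334562$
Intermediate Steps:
$A = 38120$ ($A = -754 + 57 \cdot 2 \left(-31\right) \left(-1 + 2 \left(-5\right)\right) = -754 + 57 \cdot 2 \left(-31\right) \left(-1 - 10\right) = -754 + 57 \cdot 2 \left(-31\right) \left(-11\right) = -754 + 57 \cdot 682 = -754 + 38874 = 38120$)
$A - c = 38120 - 372682 = -334562$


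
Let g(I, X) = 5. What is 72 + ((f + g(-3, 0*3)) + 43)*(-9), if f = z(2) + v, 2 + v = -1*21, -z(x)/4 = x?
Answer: -81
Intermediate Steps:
z(x) = -4*x
v = -23 (v = -2 - 1*21 = -2 - 21 = -23)
f = -31 (f = -4*2 - 23 = -8 - 23 = -31)
72 + ((f + g(-3, 0*3)) + 43)*(-9) = 72 + ((-31 + 5) + 43)*(-9) = 72 + (-26 + 43)*(-9) = 72 + 17*(-9) = 72 - 153 = -81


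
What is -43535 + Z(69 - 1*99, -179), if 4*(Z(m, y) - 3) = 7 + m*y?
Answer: -168751/4 ≈ -42188.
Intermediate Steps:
Z(m, y) = 19/4 + m*y/4 (Z(m, y) = 3 + (7 + m*y)/4 = 3 + (7/4 + m*y/4) = 19/4 + m*y/4)
-43535 + Z(69 - 1*99, -179) = -43535 + (19/4 + (¼)*(69 - 1*99)*(-179)) = -43535 + (19/4 + (¼)*(69 - 99)*(-179)) = -43535 + (19/4 + (¼)*(-30)*(-179)) = -43535 + (19/4 + 2685/2) = -43535 + 5389/4 = -168751/4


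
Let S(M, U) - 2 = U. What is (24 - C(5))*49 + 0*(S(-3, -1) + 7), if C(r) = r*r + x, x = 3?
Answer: -196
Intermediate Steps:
S(M, U) = 2 + U
C(r) = 3 + r**2 (C(r) = r*r + 3 = r**2 + 3 = 3 + r**2)
(24 - C(5))*49 + 0*(S(-3, -1) + 7) = (24 - (3 + 5**2))*49 + 0*((2 - 1) + 7) = (24 - (3 + 25))*49 + 0*(1 + 7) = (24 - 1*28)*49 + 0*8 = (24 - 28)*49 + 0 = -4*49 + 0 = -196 + 0 = -196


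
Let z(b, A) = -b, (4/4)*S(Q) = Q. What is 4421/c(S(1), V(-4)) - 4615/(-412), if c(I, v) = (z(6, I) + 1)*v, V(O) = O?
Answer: 239219/1030 ≈ 232.25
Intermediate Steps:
S(Q) = Q
c(I, v) = -5*v (c(I, v) = (-1*6 + 1)*v = (-6 + 1)*v = -5*v)
4421/c(S(1), V(-4)) - 4615/(-412) = 4421/((-5*(-4))) - 4615/(-412) = 4421/20 - 4615*(-1/412) = 4421*(1/20) + 4615/412 = 4421/20 + 4615/412 = 239219/1030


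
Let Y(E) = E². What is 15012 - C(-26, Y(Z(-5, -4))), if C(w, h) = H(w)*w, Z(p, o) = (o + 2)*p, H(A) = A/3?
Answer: 44360/3 ≈ 14787.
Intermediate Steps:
H(A) = A/3 (H(A) = A*(⅓) = A/3)
Z(p, o) = p*(2 + o) (Z(p, o) = (2 + o)*p = p*(2 + o))
C(w, h) = w²/3 (C(w, h) = (w/3)*w = w²/3)
15012 - C(-26, Y(Z(-5, -4))) = 15012 - (-26)²/3 = 15012 - 676/3 = 44360/3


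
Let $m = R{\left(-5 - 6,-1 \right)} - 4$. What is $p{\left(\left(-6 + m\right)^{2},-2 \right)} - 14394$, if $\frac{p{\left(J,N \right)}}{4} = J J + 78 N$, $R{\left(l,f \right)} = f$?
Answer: $43546$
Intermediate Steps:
$m = -5$ ($m = -1 - 4 = -5$)
$p{\left(J,N \right)} = 4 J^{2} + 312 N$ ($p{\left(J,N \right)} = 4 \left(J J + 78 N\right) = 4 \left(J^{2} + 78 N\right) = 4 J^{2} + 312 N$)
$p{\left(\left(-6 + m\right)^{2},-2 \right)} - 14394 = \left(4 \left(\left(-6 - 5\right)^{2}\right)^{2} + 312 \left(-2\right)\right) - 14394 = \left(4 \left(\left(-11\right)^{2}\right)^{2} - 624\right) - 14394 = \left(4 \cdot 121^{2} - 624\right) - 14394 = \left(4 \cdot 14641 - 624\right) - 14394 = \left(58564 - 624\right) - 14394 = 57940 - 14394 = 43546$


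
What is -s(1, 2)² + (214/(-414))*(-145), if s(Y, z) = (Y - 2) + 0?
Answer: 15308/207 ≈ 73.952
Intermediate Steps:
s(Y, z) = -2 + Y (s(Y, z) = (-2 + Y) + 0 = -2 + Y)
-s(1, 2)² + (214/(-414))*(-145) = -(-2 + 1)² + (214/(-414))*(-145) = -1*(-1)² + (214*(-1/414))*(-145) = -1*1 - 107/207*(-145) = -1 + 15515/207 = 15308/207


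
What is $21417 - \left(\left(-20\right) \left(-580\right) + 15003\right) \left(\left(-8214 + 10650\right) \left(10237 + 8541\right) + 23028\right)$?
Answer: $-1217519154891$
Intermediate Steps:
$21417 - \left(\left(-20\right) \left(-580\right) + 15003\right) \left(\left(-8214 + 10650\right) \left(10237 + 8541\right) + 23028\right) = 21417 - \left(11600 + 15003\right) \left(2436 \cdot 18778 + 23028\right) = 21417 - 26603 \left(45743208 + 23028\right) = 21417 - 26603 \cdot 45766236 = 21417 - 1217519176308 = -1217519154891$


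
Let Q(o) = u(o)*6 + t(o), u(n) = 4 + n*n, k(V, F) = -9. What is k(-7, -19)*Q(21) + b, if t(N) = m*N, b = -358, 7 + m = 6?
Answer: -24199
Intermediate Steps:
m = -1 (m = -7 + 6 = -1)
u(n) = 4 + n²
t(N) = -N
Q(o) = 24 - o + 6*o² (Q(o) = (4 + o²)*6 - o = (24 + 6*o²) - o = 24 - o + 6*o²)
k(-7, -19)*Q(21) + b = -9*(24 - 1*21 + 6*21²) - 358 = -9*(24 - 21 + 6*441) - 358 = -9*(24 - 21 + 2646) - 358 = -9*2649 - 358 = -23841 - 358 = -24199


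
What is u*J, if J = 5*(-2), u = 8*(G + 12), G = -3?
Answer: -720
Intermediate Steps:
u = 72 (u = 8*(-3 + 12) = 8*9 = 72)
J = -10
u*J = 72*(-10) = -720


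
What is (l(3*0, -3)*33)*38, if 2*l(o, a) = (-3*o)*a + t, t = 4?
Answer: 2508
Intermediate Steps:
l(o, a) = 2 - 3*a*o/2 (l(o, a) = ((-3*o)*a + 4)/2 = (-3*a*o + 4)/2 = (4 - 3*a*o)/2 = 2 - 3*a*o/2)
(l(3*0, -3)*33)*38 = ((2 - 3/2*(-3)*3*0)*33)*38 = ((2 - 3/2*(-3)*0)*33)*38 = ((2 + 0)*33)*38 = (2*33)*38 = 66*38 = 2508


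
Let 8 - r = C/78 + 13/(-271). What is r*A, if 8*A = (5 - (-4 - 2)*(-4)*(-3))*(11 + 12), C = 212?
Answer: 99765743/84552 ≈ 1179.9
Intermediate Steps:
r = 56333/10569 (r = 8 - (212/78 + 13/(-271)) = 8 - (212*(1/78) + 13*(-1/271)) = 8 - (106/39 - 13/271) = 8 - 1*28219/10569 = 8 - 28219/10569 = 56333/10569 ≈ 5.3300)
A = 1771/8 (A = ((5 - (-4 - 2)*(-4)*(-3))*(11 + 12))/8 = ((5 - (-6*(-4))*(-3))*23)/8 = ((5 - 24*(-3))*23)/8 = ((5 - 1*(-72))*23)/8 = ((5 + 72)*23)/8 = (77*23)/8 = (⅛)*1771 = 1771/8 ≈ 221.38)
r*A = (56333/10569)*(1771/8) = 99765743/84552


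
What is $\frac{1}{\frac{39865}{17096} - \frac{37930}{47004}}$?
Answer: $\frac{200895096}{306340795} \approx 0.65579$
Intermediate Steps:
$\frac{1}{\frac{39865}{17096} - \frac{37930}{47004}} = \frac{1}{39865 \cdot \frac{1}{17096} - \frac{18965}{23502}} = \frac{1}{\frac{39865}{17096} - \frac{18965}{23502}} = \frac{1}{\frac{306340795}{200895096}} = \frac{200895096}{306340795}$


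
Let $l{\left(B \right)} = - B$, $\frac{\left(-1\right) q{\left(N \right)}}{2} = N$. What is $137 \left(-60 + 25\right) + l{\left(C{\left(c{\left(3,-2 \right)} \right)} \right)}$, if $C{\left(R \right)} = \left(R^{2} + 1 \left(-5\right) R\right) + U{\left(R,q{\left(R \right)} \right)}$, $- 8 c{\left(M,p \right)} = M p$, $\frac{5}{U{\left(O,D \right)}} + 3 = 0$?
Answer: $- \frac{229927}{48} \approx -4790.1$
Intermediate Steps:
$q{\left(N \right)} = - 2 N$
$U{\left(O,D \right)} = - \frac{5}{3}$ ($U{\left(O,D \right)} = \frac{5}{-3 + 0} = \frac{5}{-3} = 5 \left(- \frac{1}{3}\right) = - \frac{5}{3}$)
$c{\left(M,p \right)} = - \frac{M p}{8}$
$C{\left(R \right)} = - \frac{5}{3} + R^{2} - 5 R$ ($C{\left(R \right)} = \left(R^{2} + 1 \left(-5\right) R\right) - \frac{5}{3} = \left(R^{2} - 5 R\right) - \frac{5}{3} = - \frac{5}{3} + R^{2} - 5 R$)
$137 \left(-60 + 25\right) + l{\left(C{\left(c{\left(3,-2 \right)} \right)} \right)} = 137 \left(-60 + 25\right) - \left(- \frac{5}{3} + \left(\left(- \frac{1}{8}\right) 3 \left(-2\right)\right)^{2} - 5 \left(\left(- \frac{1}{8}\right) 3 \left(-2\right)\right)\right) = 137 \left(-35\right) - \left(- \frac{5}{3} + \left(\frac{3}{4}\right)^{2} - \frac{15}{4}\right) = -4795 - \left(- \frac{5}{3} + \frac{9}{16} - \frac{15}{4}\right) = -4795 - - \frac{233}{48} = -4795 + \frac{233}{48} = - \frac{229927}{48}$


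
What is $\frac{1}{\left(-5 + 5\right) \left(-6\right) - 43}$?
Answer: $- \frac{1}{43} \approx -0.023256$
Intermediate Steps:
$\frac{1}{\left(-5 + 5\right) \left(-6\right) - 43} = \frac{1}{0 \left(-6\right) - 43} = \frac{1}{0 - 43} = \frac{1}{-43} = - \frac{1}{43}$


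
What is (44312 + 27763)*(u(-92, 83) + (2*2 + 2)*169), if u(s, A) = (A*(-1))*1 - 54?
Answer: 63209775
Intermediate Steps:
u(s, A) = -54 - A (u(s, A) = -A*1 - 54 = -A - 54 = -54 - A)
(44312 + 27763)*(u(-92, 83) + (2*2 + 2)*169) = (44312 + 27763)*((-54 - 1*83) + (2*2 + 2)*169) = 72075*((-54 - 83) + (4 + 2)*169) = 72075*(-137 + 6*169) = 72075*(-137 + 1014) = 72075*877 = 63209775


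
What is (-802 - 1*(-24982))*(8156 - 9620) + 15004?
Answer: -35384516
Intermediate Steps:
(-802 - 1*(-24982))*(8156 - 9620) + 15004 = (-802 + 24982)*(-1464) + 15004 = 24180*(-1464) + 15004 = -35399520 + 15004 = -35384516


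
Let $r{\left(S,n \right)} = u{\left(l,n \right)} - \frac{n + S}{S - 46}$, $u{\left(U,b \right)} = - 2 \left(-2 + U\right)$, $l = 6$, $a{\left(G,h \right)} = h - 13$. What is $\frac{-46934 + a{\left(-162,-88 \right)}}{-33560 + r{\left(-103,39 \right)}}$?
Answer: $\frac{7008215}{5001696} \approx 1.4012$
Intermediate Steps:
$a{\left(G,h \right)} = -13 + h$
$u{\left(U,b \right)} = 4 - 2 U$
$r{\left(S,n \right)} = -8 - \frac{S + n}{-46 + S}$ ($r{\left(S,n \right)} = \left(4 - 12\right) - \frac{n + S}{S - 46} = \left(4 - 12\right) - \frac{S + n}{-46 + S} = -8 - \frac{S + n}{-46 + S}$)
$\frac{-46934 + a{\left(-162,-88 \right)}}{-33560 + r{\left(-103,39 \right)}} = \frac{-46934 - 101}{-33560 + \frac{368 - 39 - -927}{-46 - 103}} = \frac{-46934 - 101}{-33560 + \frac{368 - 39 + 927}{-149}} = - \frac{47035}{-33560 - \frac{1256}{149}} = - \frac{47035}{- \frac{5001696}{149}} = \left(-47035\right) \left(- \frac{149}{5001696}\right) = \frac{7008215}{5001696}$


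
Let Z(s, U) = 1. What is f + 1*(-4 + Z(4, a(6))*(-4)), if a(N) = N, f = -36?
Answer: -44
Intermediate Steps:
f + 1*(-4 + Z(4, a(6))*(-4)) = -36 + 1*(-4 + 1*(-4)) = -36 + 1*(-4 - 4) = -36 + 1*(-8) = -36 - 8 = -44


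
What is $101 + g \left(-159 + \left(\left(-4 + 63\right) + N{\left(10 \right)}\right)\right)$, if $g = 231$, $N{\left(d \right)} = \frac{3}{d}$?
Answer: $- \frac{229297}{10} \approx -22930.0$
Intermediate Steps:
$101 + g \left(-159 + \left(\left(-4 + 63\right) + N{\left(10 \right)}\right)\right) = 101 + 231 \left(-159 + \left(\left(-4 + 63\right) + \frac{3}{10}\right)\right) = 101 + 231 \left(-159 + \left(59 + 3 \cdot \frac{1}{10}\right)\right) = 101 + 231 \left(-159 + \left(59 + \frac{3}{10}\right)\right) = 101 + 231 \left(-159 + \frac{593}{10}\right) = 101 + 231 \left(- \frac{997}{10}\right) = 101 - \frac{230307}{10} = - \frac{229297}{10}$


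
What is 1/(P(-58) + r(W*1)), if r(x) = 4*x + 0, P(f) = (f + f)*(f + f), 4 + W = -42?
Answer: 1/13272 ≈ 7.5347e-5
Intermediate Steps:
W = -46 (W = -4 - 42 = -46)
P(f) = 4*f² (P(f) = (2*f)*(2*f) = 4*f²)
r(x) = 4*x
1/(P(-58) + r(W*1)) = 1/(4*(-58)² + 4*(-46*1)) = 1/(4*3364 + 4*(-46)) = 1/(13456 - 184) = 1/13272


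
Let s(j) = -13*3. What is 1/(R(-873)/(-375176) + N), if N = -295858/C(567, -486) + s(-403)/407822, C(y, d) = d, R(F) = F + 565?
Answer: 2323763842581/1414619222378069 ≈ 0.0016427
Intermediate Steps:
R(F) = 565 + F
s(j) = -39
N = 60328691161/99100746 (N = -295858/(-486) - 39/407822 = -295858*(-1/486) - 39*1/407822 = 147929/243 - 39/407822 = 60328691161/99100746 ≈ 608.76)
1/(R(-873)/(-375176) + N) = 1/((565 - 873)/(-375176) + 60328691161/99100746) = 1/(-308*(-1/375176) + 60328691161/99100746) = 1/(77/93794 + 60328691161/99100746) = 1/(1414619222378069/2323763842581) = 2323763842581/1414619222378069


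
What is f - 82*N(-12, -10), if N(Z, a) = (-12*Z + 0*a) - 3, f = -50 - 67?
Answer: -11679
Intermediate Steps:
f = -117
N(Z, a) = -3 - 12*Z (N(Z, a) = (-12*Z + 0) - 3 = -12*Z - 3 = -3 - 12*Z)
f - 82*N(-12, -10) = -117 - 82*(-3 - 12*(-12)) = -117 - 82*(-3 + 144) = -117 - 82*141 = -117 - 11562 = -11679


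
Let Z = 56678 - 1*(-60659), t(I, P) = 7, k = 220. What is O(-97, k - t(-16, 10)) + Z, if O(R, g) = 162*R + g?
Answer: 101836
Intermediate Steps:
O(R, g) = g + 162*R
Z = 117337 (Z = 56678 + 60659 = 117337)
O(-97, k - t(-16, 10)) + Z = ((220 - 1*7) + 162*(-97)) + 117337 = ((220 - 7) - 15714) + 117337 = (213 - 15714) + 117337 = -15501 + 117337 = 101836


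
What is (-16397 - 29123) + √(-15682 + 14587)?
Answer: -45520 + I*√1095 ≈ -45520.0 + 33.091*I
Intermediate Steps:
(-16397 - 29123) + √(-15682 + 14587) = -45520 + √(-1095) = -45520 + I*√1095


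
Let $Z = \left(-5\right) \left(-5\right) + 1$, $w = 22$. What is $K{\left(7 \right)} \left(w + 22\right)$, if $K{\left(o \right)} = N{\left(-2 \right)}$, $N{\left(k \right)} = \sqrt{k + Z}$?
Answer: $88 \sqrt{6} \approx 215.56$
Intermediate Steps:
$Z = 26$ ($Z = 25 + 1 = 26$)
$N{\left(k \right)} = \sqrt{26 + k}$ ($N{\left(k \right)} = \sqrt{k + 26} = \sqrt{26 + k}$)
$K{\left(o \right)} = 2 \sqrt{6}$ ($K{\left(o \right)} = \sqrt{26 - 2} = \sqrt{24} = 2 \sqrt{6}$)
$K{\left(7 \right)} \left(w + 22\right) = 2 \sqrt{6} \left(22 + 22\right) = 2 \sqrt{6} \cdot 44 = 88 \sqrt{6}$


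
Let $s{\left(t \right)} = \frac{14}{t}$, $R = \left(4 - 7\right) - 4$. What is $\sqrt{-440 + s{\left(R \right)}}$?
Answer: $i \sqrt{442} \approx 21.024 i$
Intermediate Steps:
$R = -7$ ($R = -3 - 4 = -7$)
$\sqrt{-440 + s{\left(R \right)}} = \sqrt{-440 + \frac{14}{-7}} = \sqrt{-440 + 14 \left(- \frac{1}{7}\right)} = \sqrt{-440 - 2} = \sqrt{-442} = i \sqrt{442}$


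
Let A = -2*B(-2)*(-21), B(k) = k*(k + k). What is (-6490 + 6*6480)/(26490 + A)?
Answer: 16195/13413 ≈ 1.2074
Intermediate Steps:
B(k) = 2*k² (B(k) = k*(2*k) = 2*k²)
A = 336 (A = -4*(-2)²*(-21) = -4*4*(-21) = -2*8*(-21) = -16*(-21) = 336)
(-6490 + 6*6480)/(26490 + A) = (-6490 + 6*6480)/(26490 + 336) = (-6490 + 38880)/26826 = 32390*(1/26826) = 16195/13413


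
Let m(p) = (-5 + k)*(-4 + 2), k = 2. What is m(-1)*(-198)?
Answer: -1188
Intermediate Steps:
m(p) = 6 (m(p) = (-5 + 2)*(-4 + 2) = -3*(-2) = 6)
m(-1)*(-198) = 6*(-198) = -1188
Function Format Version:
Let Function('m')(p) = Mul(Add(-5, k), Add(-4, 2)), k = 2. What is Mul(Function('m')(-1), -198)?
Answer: -1188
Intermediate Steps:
Function('m')(p) = 6 (Function('m')(p) = Mul(Add(-5, 2), Add(-4, 2)) = Mul(-3, -2) = 6)
Mul(Function('m')(-1), -198) = Mul(6, -198) = -1188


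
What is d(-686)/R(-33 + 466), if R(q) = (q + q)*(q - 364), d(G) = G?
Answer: -343/29877 ≈ -0.011480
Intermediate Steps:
R(q) = 2*q*(-364 + q) (R(q) = (2*q)*(-364 + q) = 2*q*(-364 + q))
d(-686)/R(-33 + 466) = -686*1/(2*(-364 + (-33 + 466))*(-33 + 466)) = -686*1/(866*(-364 + 433)) = -686/(2*433*69) = -686/59754 = -686*1/59754 = -343/29877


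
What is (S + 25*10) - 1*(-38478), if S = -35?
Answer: 38693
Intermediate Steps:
(S + 25*10) - 1*(-38478) = (-35 + 25*10) - 1*(-38478) = (-35 + 250) + 38478 = 215 + 38478 = 38693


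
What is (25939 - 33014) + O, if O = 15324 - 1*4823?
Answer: 3426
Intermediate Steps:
O = 10501 (O = 15324 - 4823 = 10501)
(25939 - 33014) + O = (25939 - 33014) + 10501 = -7075 + 10501 = 3426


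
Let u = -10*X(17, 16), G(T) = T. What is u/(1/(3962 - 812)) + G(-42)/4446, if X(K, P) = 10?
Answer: -233415007/741 ≈ -3.1500e+5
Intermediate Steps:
u = -100 (u = -10*10 = -100)
u/(1/(3962 - 812)) + G(-42)/4446 = -100/(1/(3962 - 812)) - 42/4446 = -100/(1/3150) - 42*1/4446 = -100/1/3150 - 7/741 = -100*3150 - 7/741 = -315000 - 7/741 = -233415007/741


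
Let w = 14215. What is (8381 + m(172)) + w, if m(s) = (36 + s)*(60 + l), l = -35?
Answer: 27796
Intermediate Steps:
m(s) = 900 + 25*s (m(s) = (36 + s)*(60 - 35) = (36 + s)*25 = 900 + 25*s)
(8381 + m(172)) + w = (8381 + (900 + 25*172)) + 14215 = (8381 + (900 + 4300)) + 14215 = (8381 + 5200) + 14215 = 13581 + 14215 = 27796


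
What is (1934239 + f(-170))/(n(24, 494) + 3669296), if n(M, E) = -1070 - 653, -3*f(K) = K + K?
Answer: 446389/846363 ≈ 0.52742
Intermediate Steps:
f(K) = -2*K/3 (f(K) = -(K + K)/3 = -2*K/3)
n(M, E) = -1723
(1934239 + f(-170))/(n(24, 494) + 3669296) = (1934239 - 2/3*(-170))/(-1723 + 3669296) = (1934239 + 340/3)/3667573 = (5803057/3)*(1/3667573) = 446389/846363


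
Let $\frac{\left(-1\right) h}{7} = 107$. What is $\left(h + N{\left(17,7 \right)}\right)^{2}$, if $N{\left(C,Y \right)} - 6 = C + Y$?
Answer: $516961$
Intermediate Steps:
$h = -749$ ($h = \left(-7\right) 107 = -749$)
$N{\left(C,Y \right)} = 6 + C + Y$ ($N{\left(C,Y \right)} = 6 + \left(C + Y\right) = 6 + C + Y$)
$\left(h + N{\left(17,7 \right)}\right)^{2} = \left(-749 + \left(6 + 17 + 7\right)\right)^{2} = \left(-749 + 30\right)^{2} = \left(-719\right)^{2} = 516961$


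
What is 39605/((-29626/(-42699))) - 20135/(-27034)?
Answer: 11429407219235/200227321 ≈ 57082.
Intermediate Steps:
39605/((-29626/(-42699))) - 20135/(-27034) = 39605/((-29626*(-1/42699))) - 20135*(-1/27034) = 39605/(29626/42699) + 20135/27034 = 39605*(42699/29626) + 20135/27034 = 1691093895/29626 + 20135/27034 = 11429407219235/200227321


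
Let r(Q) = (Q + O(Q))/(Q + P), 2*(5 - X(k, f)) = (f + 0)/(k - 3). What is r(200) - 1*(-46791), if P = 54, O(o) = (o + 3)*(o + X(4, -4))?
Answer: 11927135/254 ≈ 46957.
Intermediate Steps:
X(k, f) = 5 - f/(2*(-3 + k)) (X(k, f) = 5 - (f + 0)/(2*(k - 3)) = 5 - f/(2*(-3 + k)))
O(o) = (3 + o)*(7 + o) (O(o) = (o + 3)*(o + (-30 - 1*(-4) + 10*4)/(2*(-3 + 4))) = (3 + o)*(o + (½)*(-30 + 4 + 40)/1) = (3 + o)*(o + (½)*1*14) = (3 + o)*(o + 7) = (3 + o)*(7 + o))
r(Q) = (21 + Q² + 11*Q)/(54 + Q) (r(Q) = (Q + (21 + Q² + 10*Q))/(Q + 54) = (21 + Q² + 11*Q)/(54 + Q))
r(200) - 1*(-46791) = (21 + 200² + 11*200)/(54 + 200) - 1*(-46791) = (21 + 40000 + 2200)/254 + 46791 = (1/254)*42221 + 46791 = 42221/254 + 46791 = 11927135/254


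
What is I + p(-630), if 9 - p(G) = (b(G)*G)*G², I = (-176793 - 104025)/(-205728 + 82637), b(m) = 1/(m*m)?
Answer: 78935967/123091 ≈ 641.28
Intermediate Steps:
b(m) = m⁻²
I = 280818/123091 (I = -280818/(-123091) = -280818*(-1/123091) = 280818/123091 ≈ 2.2814)
p(G) = 9 - G (p(G) = 9 - G/G²*G² = 9 - G²/G = 9 - G)
I + p(-630) = 280818/123091 + (9 - 1*(-630)) = 280818/123091 + (9 + 630) = 280818/123091 + 639 = 78935967/123091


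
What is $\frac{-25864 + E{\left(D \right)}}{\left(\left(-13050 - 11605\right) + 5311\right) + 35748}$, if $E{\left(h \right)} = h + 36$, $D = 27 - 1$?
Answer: $- \frac{12901}{8202} \approx -1.5729$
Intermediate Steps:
$D = 26$ ($D = 27 - 1 = 26$)
$E{\left(h \right)} = 36 + h$
$\frac{-25864 + E{\left(D \right)}}{\left(\left(-13050 - 11605\right) + 5311\right) + 35748} = \frac{-25864 + \left(36 + 26\right)}{\left(\left(-13050 - 11605\right) + 5311\right) + 35748} = \frac{-25864 + 62}{\left(-24655 + 5311\right) + 35748} = - \frac{25802}{-19344 + 35748} = - \frac{25802}{16404} = \left(-25802\right) \frac{1}{16404} = - \frac{12901}{8202}$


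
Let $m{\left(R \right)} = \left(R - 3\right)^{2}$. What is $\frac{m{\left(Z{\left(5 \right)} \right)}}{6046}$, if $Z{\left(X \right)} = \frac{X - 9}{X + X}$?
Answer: $\frac{289}{151150} \approx 0.001912$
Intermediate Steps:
$Z{\left(X \right)} = \frac{-9 + X}{2 X}$
$m{\left(R \right)} = \left(-3 + R\right)^{2}$
$\frac{m{\left(Z{\left(5 \right)} \right)}}{6046} = \frac{\left(-3 + \frac{-9 + 5}{2 \cdot 5}\right)^{2}}{6046} = \left(-3 + \frac{1}{2} \cdot \frac{1}{5} \left(-4\right)\right)^{2} \cdot \frac{1}{6046} = \left(-3 - \frac{2}{5}\right)^{2} \cdot \frac{1}{6046} = \left(- \frac{17}{5}\right)^{2} \cdot \frac{1}{6046} = \frac{289}{25} \cdot \frac{1}{6046} = \frac{289}{151150}$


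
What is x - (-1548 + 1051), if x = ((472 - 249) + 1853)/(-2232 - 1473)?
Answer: 613103/1235 ≈ 496.44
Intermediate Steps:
x = -692/1235 (x = (223 + 1853)/(-3705) = 2076*(-1/3705) = -692/1235 ≈ -0.56032)
x - (-1548 + 1051) = -692/1235 - (-1548 + 1051) = -692/1235 - 1*(-497) = -692/1235 + 497 = 613103/1235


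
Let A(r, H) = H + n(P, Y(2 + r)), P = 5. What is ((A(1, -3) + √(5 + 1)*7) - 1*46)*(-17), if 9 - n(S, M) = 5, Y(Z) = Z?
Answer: 765 - 119*√6 ≈ 473.51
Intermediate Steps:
n(S, M) = 4 (n(S, M) = 9 - 1*5 = 9 - 5 = 4)
A(r, H) = 4 + H (A(r, H) = H + 4 = 4 + H)
((A(1, -3) + √(5 + 1)*7) - 1*46)*(-17) = (((4 - 3) + √(5 + 1)*7) - 1*46)*(-17) = ((1 + √6*7) - 46)*(-17) = ((1 + 7*√6) - 46)*(-17) = (-45 + 7*√6)*(-17) = 765 - 119*√6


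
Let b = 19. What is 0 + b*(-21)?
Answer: -399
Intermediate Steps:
0 + b*(-21) = 0 + 19*(-21) = 0 - 399 = -399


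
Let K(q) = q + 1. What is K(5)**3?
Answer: 216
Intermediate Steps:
K(q) = 1 + q
K(5)**3 = (1 + 5)**3 = 6**3 = 216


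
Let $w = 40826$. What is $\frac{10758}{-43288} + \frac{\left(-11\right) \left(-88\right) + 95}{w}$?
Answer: $- \frac{98297741}{441818972} \approx -0.22248$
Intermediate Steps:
$\frac{10758}{-43288} + \frac{\left(-11\right) \left(-88\right) + 95}{w} = \frac{10758}{-43288} + \frac{\left(-11\right) \left(-88\right) + 95}{40826} = 10758 \left(- \frac{1}{43288}\right) + \left(968 + 95\right) \frac{1}{40826} = - \frac{5379}{21644} + 1063 \cdot \frac{1}{40826} = - \frac{5379}{21644} + \frac{1063}{40826} = - \frac{98297741}{441818972}$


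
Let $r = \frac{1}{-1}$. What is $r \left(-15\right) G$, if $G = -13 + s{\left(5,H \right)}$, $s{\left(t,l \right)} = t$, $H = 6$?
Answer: $-120$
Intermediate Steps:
$r = -1$
$G = -8$ ($G = -13 + 5 = -8$)
$r \left(-15\right) G = \left(-1\right) \left(-15\right) \left(-8\right) = 15 \left(-8\right) = -120$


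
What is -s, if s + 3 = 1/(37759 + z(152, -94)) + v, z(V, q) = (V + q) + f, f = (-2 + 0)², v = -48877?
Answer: 1848690479/37821 ≈ 48880.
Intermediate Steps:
f = 4 (f = (-2)² = 4)
z(V, q) = 4 + V + q (z(V, q) = (V + q) + 4 = 4 + V + q)
s = -1848690479/37821 (s = -3 + (1/(37759 + (4 + 152 - 94)) - 48877) = -3 + (1/(37759 + 62) - 48877) = -3 + (1/37821 - 48877) = -3 - 1848577016/37821 = -1848690479/37821 ≈ -48880.)
-s = -1*(-1848690479/37821) = 1848690479/37821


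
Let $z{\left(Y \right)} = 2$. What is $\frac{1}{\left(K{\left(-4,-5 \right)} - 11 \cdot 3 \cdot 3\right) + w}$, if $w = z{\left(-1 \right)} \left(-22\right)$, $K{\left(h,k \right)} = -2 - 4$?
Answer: $- \frac{1}{149} \approx -0.0067114$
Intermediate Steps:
$K{\left(h,k \right)} = -6$ ($K{\left(h,k \right)} = -2 - 4 = -6$)
$w = -44$ ($w = 2 \left(-22\right) = -44$)
$\frac{1}{\left(K{\left(-4,-5 \right)} - 11 \cdot 3 \cdot 3\right) + w} = \frac{1}{\left(-6 - 11 \cdot 3 \cdot 3\right) - 44} = \frac{1}{\left(-6 - 99\right) - 44} = \frac{1}{-105 - 44} = \frac{1}{-149} = - \frac{1}{149}$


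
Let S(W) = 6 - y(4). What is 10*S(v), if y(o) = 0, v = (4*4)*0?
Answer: 60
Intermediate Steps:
v = 0 (v = 16*0 = 0)
S(W) = 6 (S(W) = 6 - 1*0 = 6 + 0 = 6)
10*S(v) = 10*6 = 60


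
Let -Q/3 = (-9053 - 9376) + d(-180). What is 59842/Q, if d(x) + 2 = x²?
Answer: -59842/41907 ≈ -1.4280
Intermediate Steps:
d(x) = -2 + x²
Q = -41907 (Q = -3*((-9053 - 9376) + (-2 + (-180)²)) = -3*(-18429 + (-2 + 32400)) = -3*(-18429 + 32398) = -3*13969 = -41907)
59842/Q = 59842/(-41907) = 59842*(-1/41907) = -59842/41907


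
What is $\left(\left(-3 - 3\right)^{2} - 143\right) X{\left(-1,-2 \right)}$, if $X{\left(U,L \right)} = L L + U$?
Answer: $-321$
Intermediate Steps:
$X{\left(U,L \right)} = U + L^{2}$ ($X{\left(U,L \right)} = L^{2} + U = U + L^{2}$)
$\left(\left(-3 - 3\right)^{2} - 143\right) X{\left(-1,-2 \right)} = \left(\left(-3 - 3\right)^{2} - 143\right) \left(-1 + \left(-2\right)^{2}\right) = \left(\left(-6\right)^{2} - 143\right) \left(-1 + 4\right) = \left(36 - 143\right) 3 = \left(-107\right) 3 = -321$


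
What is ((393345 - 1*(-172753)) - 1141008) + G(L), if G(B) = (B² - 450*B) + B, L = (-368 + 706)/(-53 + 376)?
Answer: -60028690272/104329 ≈ -5.7538e+5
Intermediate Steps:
L = 338/323 ≈ 1.0464
G(B) = B² - 449*B
((393345 - 1*(-172753)) - 1141008) + G(L) = ((393345 - 1*(-172753)) - 1141008) + 338*(-449 + 338/323)/323 = ((393345 + 172753) - 1141008) + (338/323)*(-144689/323) = (566098 - 1141008) - 48904882/104329 = -574910 - 48904882/104329 = -60028690272/104329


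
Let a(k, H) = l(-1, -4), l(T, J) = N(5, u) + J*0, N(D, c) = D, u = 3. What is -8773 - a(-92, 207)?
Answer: -8778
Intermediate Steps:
l(T, J) = 5 (l(T, J) = 5 + J*0 = 5 + 0 = 5)
a(k, H) = 5
-8773 - a(-92, 207) = -8773 - 1*5 = -8773 - 5 = -8778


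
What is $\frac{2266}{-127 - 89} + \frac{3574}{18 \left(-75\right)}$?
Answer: $- \frac{35473}{2700} \approx -13.138$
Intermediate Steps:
$\frac{2266}{-127 - 89} + \frac{3574}{18 \left(-75\right)} = \frac{2266}{-127 - 89} + \frac{3574}{-1350} = \frac{2266}{-216} + 3574 \left(- \frac{1}{1350}\right) = 2266 \left(- \frac{1}{216}\right) - \frac{1787}{675} = - \frac{1133}{108} - \frac{1787}{675} = - \frac{35473}{2700}$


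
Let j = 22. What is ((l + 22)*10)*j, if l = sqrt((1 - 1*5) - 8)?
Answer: 4840 + 440*I*sqrt(3) ≈ 4840.0 + 762.1*I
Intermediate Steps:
l = 2*I*sqrt(3) (l = sqrt((1 - 5) - 8) = sqrt(-4 - 8) = sqrt(-12) = 2*I*sqrt(3) ≈ 3.4641*I)
((l + 22)*10)*j = ((2*I*sqrt(3) + 22)*10)*22 = ((22 + 2*I*sqrt(3))*10)*22 = (220 + 20*I*sqrt(3))*22 = 4840 + 440*I*sqrt(3)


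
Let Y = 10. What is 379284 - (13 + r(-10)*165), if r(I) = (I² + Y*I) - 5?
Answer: 380096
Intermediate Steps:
r(I) = -5 + I² + 10*I (r(I) = (I² + 10*I) - 5 = -5 + I² + 10*I)
379284 - (13 + r(-10)*165) = 379284 - (13 + (-5 + (-10)² + 10*(-10))*165) = 379284 - (13 + (-5 + 100 - 100)*165) = 379284 - (13 - 5*165) = 379284 - (13 - 825) = 379284 - 1*(-812) = 379284 + 812 = 380096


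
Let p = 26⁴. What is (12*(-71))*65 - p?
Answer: -512356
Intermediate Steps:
p = 456976
(12*(-71))*65 - p = (12*(-71))*65 - 1*456976 = -852*65 - 456976 = -55380 - 456976 = -512356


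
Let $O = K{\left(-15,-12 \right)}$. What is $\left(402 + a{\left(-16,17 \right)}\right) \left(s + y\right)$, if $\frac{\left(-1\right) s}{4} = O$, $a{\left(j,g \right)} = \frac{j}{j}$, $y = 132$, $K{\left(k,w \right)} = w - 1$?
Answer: $74152$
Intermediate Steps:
$K{\left(k,w \right)} = -1 + w$
$a{\left(j,g \right)} = 1$
$O = -13$ ($O = -1 - 12 = -13$)
$s = 52$ ($s = \left(-4\right) \left(-13\right) = 52$)
$\left(402 + a{\left(-16,17 \right)}\right) \left(s + y\right) = \left(402 + 1\right) \left(52 + 132\right) = 403 \cdot 184 = 74152$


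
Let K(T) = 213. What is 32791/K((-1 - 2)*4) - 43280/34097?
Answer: 1108856087/7262661 ≈ 152.68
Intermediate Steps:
32791/K((-1 - 2)*4) - 43280/34097 = 32791/213 - 43280/34097 = 1108856087/7262661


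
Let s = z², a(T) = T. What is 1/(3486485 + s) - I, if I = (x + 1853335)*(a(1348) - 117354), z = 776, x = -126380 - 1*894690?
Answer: 394750952967822991/4088661 ≈ 9.6548e+10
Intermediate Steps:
x = -1021070 (x = -126380 - 894690 = -1021070)
s = 602176 (s = 776² = 602176)
I = -96547733590 (I = (-1021070 + 1853335)*(1348 - 117354) = 832265*(-116006) = -96547733590)
1/(3486485 + s) - I = 1/(3486485 + 602176) - 1*(-96547733590) = 1/4088661 + 96547733590 = 394750952967822991/4088661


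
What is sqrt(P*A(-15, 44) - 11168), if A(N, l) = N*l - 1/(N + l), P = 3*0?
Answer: 4*I*sqrt(698) ≈ 105.68*I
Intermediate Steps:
P = 0
A(N, l) = -1/(N + l) + N*l
sqrt(P*A(-15, 44) - 11168) = sqrt(0*((-1 - 15*44**2 + 44*(-15)**2)/(-15 + 44)) - 11168) = sqrt(0*((-1 - 15*1936 + 44*225)/29) - 11168) = sqrt(0*((-1 - 29040 + 9900)/29) - 11168) = sqrt(0*((1/29)*(-19141)) - 11168) = sqrt(0*(-19141/29) - 11168) = sqrt(0 - 11168) = sqrt(-11168) = 4*I*sqrt(698)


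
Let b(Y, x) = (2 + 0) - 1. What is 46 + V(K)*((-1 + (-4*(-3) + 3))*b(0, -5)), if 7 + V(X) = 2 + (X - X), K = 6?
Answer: -24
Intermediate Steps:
b(Y, x) = 1 (b(Y, x) = 2 - 1 = 1)
V(X) = -5 (V(X) = -7 + (2 + (X - X)) = -7 + (2 + 0) = -7 + 2 = -5)
46 + V(K)*((-1 + (-4*(-3) + 3))*b(0, -5)) = 46 - 5*(-1 + (-4*(-3) + 3)) = 46 - 5*(-1 + (12 + 3)) = 46 - 5*(-1 + 15) = 46 - 70 = -24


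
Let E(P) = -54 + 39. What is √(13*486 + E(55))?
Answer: √6303 ≈ 79.391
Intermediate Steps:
E(P) = -15
√(13*486 + E(55)) = √(13*486 - 15) = √(6318 - 15) = √6303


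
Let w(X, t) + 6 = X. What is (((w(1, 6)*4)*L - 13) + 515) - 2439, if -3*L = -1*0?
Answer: -1937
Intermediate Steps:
w(X, t) = -6 + X
L = 0 (L = -(-1)*0/3 = -1/3*0 = 0)
(((w(1, 6)*4)*L - 13) + 515) - 2439 = ((((-6 + 1)*4)*0 - 13) + 515) - 2439 = ((-5*4*0 - 13) + 515) - 2439 = ((-20*0 - 13) + 515) - 2439 = ((0 - 13) + 515) - 2439 = (-13 + 515) - 2439 = 502 - 2439 = -1937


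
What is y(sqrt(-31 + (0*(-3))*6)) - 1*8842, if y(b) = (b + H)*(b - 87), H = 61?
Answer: -14180 - 26*I*sqrt(31) ≈ -14180.0 - 144.76*I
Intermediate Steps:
y(b) = (-87 + b)*(61 + b) (y(b) = (b + 61)*(b - 87) = (61 + b)*(-87 + b) = (-87 + b)*(61 + b))
y(sqrt(-31 + (0*(-3))*6)) - 1*8842 = (-5307 + (sqrt(-31 + (0*(-3))*6))**2 - 26*sqrt(-31 + (0*(-3))*6)) - 1*8842 = (-5307 + (sqrt(-31 + 0*6))**2 - 26*sqrt(-31 + 0*6)) - 8842 = (-5307 + (sqrt(-31 + 0))**2 - 26*sqrt(-31 + 0)) - 8842 = (-5307 + (sqrt(-31))**2 - 26*I*sqrt(31)) - 8842 = (-5307 + (I*sqrt(31))**2 - 26*I*sqrt(31)) - 8842 = (-5307 - 31 - 26*I*sqrt(31)) - 8842 = (-5338 - 26*I*sqrt(31)) - 8842 = -14180 - 26*I*sqrt(31)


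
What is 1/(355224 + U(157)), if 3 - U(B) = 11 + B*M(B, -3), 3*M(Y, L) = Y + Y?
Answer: 3/1016350 ≈ 2.9517e-6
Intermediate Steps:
M(Y, L) = 2*Y/3 (M(Y, L) = (Y + Y)/3 = (2*Y)/3 = 2*Y/3)
U(B) = -8 - 2*B²/3 (U(B) = 3 - (11 + B*(2*B/3)) = 3 - (11 + 2*B²/3) = 3 + (-11 - 2*B²/3) = -8 - 2*B²/3)
1/(355224 + U(157)) = 1/(355224 + (-8 - ⅔*157²)) = 1/(355224 + (-8 - ⅔*24649)) = 1/(355224 + (-8 - 49298/3)) = 1/(355224 - 49322/3) = 1/(1016350/3) = 3/1016350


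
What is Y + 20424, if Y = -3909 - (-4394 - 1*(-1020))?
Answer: 19889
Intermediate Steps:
Y = -535 (Y = -3909 - (-4394 + 1020) = -3909 - 1*(-3374) = -3909 + 3374 = -535)
Y + 20424 = -535 + 20424 = 19889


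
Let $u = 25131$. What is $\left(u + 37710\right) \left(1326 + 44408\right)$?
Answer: $2873970294$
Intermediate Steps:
$\left(u + 37710\right) \left(1326 + 44408\right) = \left(25131 + 37710\right) \left(1326 + 44408\right) = 62841 \cdot 45734 = 2873970294$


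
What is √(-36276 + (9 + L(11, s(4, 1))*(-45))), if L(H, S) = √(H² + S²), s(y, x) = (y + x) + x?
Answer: √(-36267 - 45*√157) ≈ 191.91*I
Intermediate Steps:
s(y, x) = y + 2*x (s(y, x) = (x + y) + x = y + 2*x)
√(-36276 + (9 + L(11, s(4, 1))*(-45))) = √(-36276 + (9 + √(11² + (4 + 2*1)²)*(-45))) = √(-36276 + (9 + √(121 + (4 + 2)²)*(-45))) = √(-36276 + (9 + √(121 + 6²)*(-45))) = √(-36276 + (9 + √(121 + 36)*(-45))) = √(-36276 + (9 + √157*(-45))) = √(-36276 + (9 - 45*√157)) = √(-36267 - 45*√157)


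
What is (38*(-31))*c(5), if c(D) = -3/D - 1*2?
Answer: 15314/5 ≈ 3062.8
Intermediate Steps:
c(D) = -2 - 3/D (c(D) = -3/D - 2 = -2 - 3/D)
(38*(-31))*c(5) = (38*(-31))*(-2 - 3/5) = -1178*(-2 - 3*⅕) = -1178*(-2 - ⅗) = -1178*(-13/5) = 15314/5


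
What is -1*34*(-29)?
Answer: 986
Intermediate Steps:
-1*34*(-29) = -34*(-29) = 986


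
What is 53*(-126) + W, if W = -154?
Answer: -6832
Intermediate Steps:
53*(-126) + W = 53*(-126) - 154 = -6678 - 154 = -6832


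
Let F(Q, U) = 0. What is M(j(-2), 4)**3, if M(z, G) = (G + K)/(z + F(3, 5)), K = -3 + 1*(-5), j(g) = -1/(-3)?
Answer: -1728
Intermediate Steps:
j(g) = 1/3 (j(g) = -1*(-1/3) = 1/3)
K = -8 (K = -3 - 5 = -8)
M(z, G) = (-8 + G)/z (M(z, G) = (G - 8)/(z + 0) = (-8 + G)/z)
M(j(-2), 4)**3 = ((-8 + 4)/(1/3))**3 = (3*(-4))**3 = (-12)**3 = -1728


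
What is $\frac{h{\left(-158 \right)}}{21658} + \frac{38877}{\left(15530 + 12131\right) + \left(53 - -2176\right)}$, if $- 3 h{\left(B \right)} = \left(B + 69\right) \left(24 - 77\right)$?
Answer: $\frac{12168383}{9908535} \approx 1.2281$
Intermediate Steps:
$h{\left(B \right)} = 1219 + \frac{53 B}{3}$ ($h{\left(B \right)} = - \frac{\left(B + 69\right) \left(24 - 77\right)}{3} = - \frac{\left(69 + B\right) \left(-53\right)}{3} = - \frac{-3657 - 53 B}{3} = 1219 + \frac{53 B}{3}$)
$\frac{h{\left(-158 \right)}}{21658} + \frac{38877}{\left(15530 + 12131\right) + \left(53 - -2176\right)} = \frac{1219 + \frac{53}{3} \left(-158\right)}{21658} + \frac{38877}{\left(15530 + 12131\right) + \left(53 - -2176\right)} = \left(1219 - \frac{8374}{3}\right) \frac{1}{21658} + \frac{38877}{27661 + \left(53 + 2176\right)} = \left(- \frac{4717}{3}\right) \frac{1}{21658} + \frac{38877}{27661 + 2229} = - \frac{4717}{64974} + \frac{38877}{29890} = \frac{12168383}{9908535}$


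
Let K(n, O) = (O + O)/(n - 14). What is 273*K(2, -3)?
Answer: 273/2 ≈ 136.50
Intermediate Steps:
K(n, O) = 2*O/(-14 + n) (K(n, O) = (2*O)/(-14 + n) = 2*O/(-14 + n))
273*K(2, -3) = 273*(2*(-3)/(-14 + 2)) = 273*(2*(-3)/(-12)) = 273*(2*(-3)*(-1/12)) = 273*(½) = 273/2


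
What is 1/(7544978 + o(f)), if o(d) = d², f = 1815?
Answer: 1/10839203 ≈ 9.2258e-8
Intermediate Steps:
1/(7544978 + o(f)) = 1/(7544978 + 1815²) = 1/(7544978 + 3294225) = 1/10839203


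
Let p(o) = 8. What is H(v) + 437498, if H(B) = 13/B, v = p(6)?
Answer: 3499997/8 ≈ 4.3750e+5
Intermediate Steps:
v = 8
H(v) + 437498 = 13/8 + 437498 = 3499997/8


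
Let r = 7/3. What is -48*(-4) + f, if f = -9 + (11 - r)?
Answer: 575/3 ≈ 191.67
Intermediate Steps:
r = 7/3 (r = 7*(⅓) = 7/3 ≈ 2.3333)
f = -⅓ (f = -9 + (11 - 1*7/3) = -9 + (11 - 7/3) = -9 + 26/3 = -⅓ ≈ -0.33333)
-48*(-4) + f = -48*(-4) - ⅓ = 192 - ⅓ = 575/3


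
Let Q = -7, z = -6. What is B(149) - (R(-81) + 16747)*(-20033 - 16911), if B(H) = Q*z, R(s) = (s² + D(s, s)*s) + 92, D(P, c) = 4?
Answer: 852519786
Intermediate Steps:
R(s) = 92 + s² + 4*s (R(s) = (s² + 4*s) + 92 = 92 + s² + 4*s)
B(H) = 42 (B(H) = -7*(-6) = 42)
B(149) - (R(-81) + 16747)*(-20033 - 16911) = 42 - ((92 + (-81)² + 4*(-81)) + 16747)*(-20033 - 16911) = 42 - ((92 + 6561 - 324) + 16747)*(-36944) = 42 - (6329 + 16747)*(-36944) = 42 - 23076*(-36944) = 42 - 1*(-852519744) = 42 + 852519744 = 852519786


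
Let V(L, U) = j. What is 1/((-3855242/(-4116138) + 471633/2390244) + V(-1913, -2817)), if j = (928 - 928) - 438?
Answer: -1639762359612/716356534247989 ≈ -0.0022890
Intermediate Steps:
j = -438 (j = 0 - 438 = -438)
V(L, U) = -438
1/((-3855242/(-4116138) + 471633/2390244) + V(-1913, -2817)) = 1/((-3855242/(-4116138) + 471633/2390244) - 438) = 1/((-3855242*(-1/4116138) + 471633*(1/2390244)) - 438) = 1/((1927621/2058069 + 157211/796748) - 438) = 1/(1859379262067/1639762359612 - 438) = 1/(-716356534247989/1639762359612) = -1639762359612/716356534247989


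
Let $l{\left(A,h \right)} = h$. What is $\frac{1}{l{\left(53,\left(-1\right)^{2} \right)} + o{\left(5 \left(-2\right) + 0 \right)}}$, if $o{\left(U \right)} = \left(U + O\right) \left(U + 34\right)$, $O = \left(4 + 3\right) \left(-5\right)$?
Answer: $- \frac{1}{1079} \approx -0.00092678$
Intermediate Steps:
$O = -35$ ($O = 7 \left(-5\right) = -35$)
$o{\left(U \right)} = \left(-35 + U\right) \left(34 + U\right)$ ($o{\left(U \right)} = \left(U - 35\right) \left(U + 34\right) = \left(-35 + U\right) \left(34 + U\right)$)
$\frac{1}{l{\left(53,\left(-1\right)^{2} \right)} + o{\left(5 \left(-2\right) + 0 \right)}} = \frac{1}{\left(-1\right)^{2} - \left(1190 - 10 - \left(5 \left(-2\right) + 0\right)^{2}\right)} = \frac{1}{1 - \left(1180 - \left(-10 + 0\right)^{2}\right)} = \frac{1}{1 - \left(1180 - 100\right)} = \frac{1}{1 + \left(-1190 + 100 + 10\right)} = \frac{1}{1 - 1080} = \frac{1}{-1079} = - \frac{1}{1079}$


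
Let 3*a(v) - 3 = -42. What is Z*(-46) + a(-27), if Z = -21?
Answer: 953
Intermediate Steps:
a(v) = -13 (a(v) = 1 + (1/3)*(-42) = 1 - 14 = -13)
Z*(-46) + a(-27) = -21*(-46) - 13 = 966 - 13 = 953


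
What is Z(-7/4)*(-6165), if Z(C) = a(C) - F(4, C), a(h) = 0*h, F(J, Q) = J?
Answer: 24660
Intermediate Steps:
a(h) = 0
Z(C) = -4 (Z(C) = 0 - 1*4 = 0 - 4 = -4)
Z(-7/4)*(-6165) = -4*(-6165) = 24660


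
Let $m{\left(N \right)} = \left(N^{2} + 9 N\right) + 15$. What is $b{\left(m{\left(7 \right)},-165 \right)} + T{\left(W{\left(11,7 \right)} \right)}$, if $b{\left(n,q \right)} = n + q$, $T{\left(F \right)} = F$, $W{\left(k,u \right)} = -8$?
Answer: $-46$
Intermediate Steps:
$m{\left(N \right)} = 15 + N^{2} + 9 N$
$b{\left(m{\left(7 \right)},-165 \right)} + T{\left(W{\left(11,7 \right)} \right)} = \left(\left(15 + 7^{2} + 9 \cdot 7\right) - 165\right) - 8 = \left(\left(15 + 49 + 63\right) - 165\right) - 8 = \left(127 - 165\right) - 8 = -38 - 8 = -46$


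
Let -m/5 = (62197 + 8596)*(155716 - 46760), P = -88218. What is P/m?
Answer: 44109/19283305270 ≈ 2.2874e-6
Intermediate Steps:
m = -38566610540 (m = -5*(62197 + 8596)*(155716 - 46760) = -353965*108956 = -5*7713322108 = -38566610540)
P/m = -88218/(-38566610540) = -88218*(-1/38566610540) = 44109/19283305270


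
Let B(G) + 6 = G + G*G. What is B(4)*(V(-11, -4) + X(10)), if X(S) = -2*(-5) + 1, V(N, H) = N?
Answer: 0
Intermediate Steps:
B(G) = -6 + G + G² (B(G) = -6 + (G + G*G) = -6 + (G + G²) = -6 + G + G²)
X(S) = 11 (X(S) = 10 + 1 = 11)
B(4)*(V(-11, -4) + X(10)) = (-6 + 4 + 4²)*(-11 + 11) = (-6 + 4 + 16)*0 = 14*0 = 0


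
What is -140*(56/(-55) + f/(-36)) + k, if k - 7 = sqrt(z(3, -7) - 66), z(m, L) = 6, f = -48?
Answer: -1225/33 + 2*I*sqrt(15) ≈ -37.121 + 7.746*I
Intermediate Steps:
k = 7 + 2*I*sqrt(15) (k = 7 + sqrt(6 - 66) = 7 + sqrt(-60) = 7 + 2*I*sqrt(15) ≈ 7.0 + 7.746*I)
-140*(56/(-55) + f/(-36)) + k = -140*(56/(-55) - 48/(-36)) + (7 + 2*I*sqrt(15)) = -140*(56*(-1/55) - 48*(-1/36)) + (7 + 2*I*sqrt(15)) = -140*(-56/55 + 4/3) + (7 + 2*I*sqrt(15)) = -140*52/165 + (7 + 2*I*sqrt(15)) = -1456/33 + (7 + 2*I*sqrt(15)) = -1225/33 + 2*I*sqrt(15)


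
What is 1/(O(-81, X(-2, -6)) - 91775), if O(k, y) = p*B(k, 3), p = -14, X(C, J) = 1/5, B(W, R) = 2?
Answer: -1/91803 ≈ -1.0893e-5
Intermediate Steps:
X(C, J) = ⅕
O(k, y) = -28 (O(k, y) = -14*2 = -28)
1/(O(-81, X(-2, -6)) - 91775) = 1/(-28 - 91775) = 1/(-91803) = -1/91803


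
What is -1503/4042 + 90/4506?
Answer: -1068123/3035542 ≈ -0.35187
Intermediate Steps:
-1503/4042 + 90/4506 = -1503*1/4042 + 90*(1/4506) = -1503/4042 + 15/751 = -1068123/3035542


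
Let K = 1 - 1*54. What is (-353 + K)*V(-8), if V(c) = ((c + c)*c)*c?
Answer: 415744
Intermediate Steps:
K = -53 (K = 1 - 54 = -53)
V(c) = 2*c³ (V(c) = ((2*c)*c)*c = (2*c²)*c = 2*c³)
(-353 + K)*V(-8) = (-353 - 53)*(2*(-8)³) = -812*(-512) = -406*(-1024) = 415744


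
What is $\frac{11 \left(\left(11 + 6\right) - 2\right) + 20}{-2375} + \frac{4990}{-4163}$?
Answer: $- \frac{2524281}{1977425} \approx -1.2766$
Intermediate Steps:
$\frac{11 \left(\left(11 + 6\right) - 2\right) + 20}{-2375} + \frac{4990}{-4163} = \left(11 \left(17 - 2\right) + 20\right) \left(- \frac{1}{2375}\right) + 4990 \left(- \frac{1}{4163}\right) = \left(11 \cdot 15 + 20\right) \left(- \frac{1}{2375}\right) - \frac{4990}{4163} = \left(165 + 20\right) \left(- \frac{1}{2375}\right) - \frac{4990}{4163} = 185 \left(- \frac{1}{2375}\right) - \frac{4990}{4163} = - \frac{37}{475} - \frac{4990}{4163} = - \frac{2524281}{1977425}$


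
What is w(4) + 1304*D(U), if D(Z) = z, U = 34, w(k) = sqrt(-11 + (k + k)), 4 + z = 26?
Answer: 28688 + I*sqrt(3) ≈ 28688.0 + 1.732*I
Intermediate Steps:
z = 22 (z = -4 + 26 = 22)
w(k) = sqrt(-11 + 2*k)
D(Z) = 22
w(4) + 1304*D(U) = sqrt(-11 + 2*4) + 1304*22 = sqrt(-11 + 8) + 28688 = sqrt(-3) + 28688 = I*sqrt(3) + 28688 = 28688 + I*sqrt(3)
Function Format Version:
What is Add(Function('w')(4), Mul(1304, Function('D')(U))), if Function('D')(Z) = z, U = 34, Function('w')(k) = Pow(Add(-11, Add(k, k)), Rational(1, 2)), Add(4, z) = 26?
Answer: Add(28688, Mul(I, Pow(3, Rational(1, 2)))) ≈ Add(28688., Mul(1.7320, I))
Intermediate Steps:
z = 22 (z = Add(-4, 26) = 22)
Function('w')(k) = Pow(Add(-11, Mul(2, k)), Rational(1, 2))
Function('D')(Z) = 22
Add(Function('w')(4), Mul(1304, Function('D')(U))) = Add(Pow(Add(-11, Mul(2, 4)), Rational(1, 2)), Mul(1304, 22)) = Add(Pow(Add(-11, 8), Rational(1, 2)), 28688) = Add(Pow(-3, Rational(1, 2)), 28688) = Add(Mul(I, Pow(3, Rational(1, 2))), 28688) = Add(28688, Mul(I, Pow(3, Rational(1, 2))))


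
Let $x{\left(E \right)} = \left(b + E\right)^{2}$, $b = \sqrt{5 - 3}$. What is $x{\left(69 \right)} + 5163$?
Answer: $9926 + 138 \sqrt{2} \approx 10121.0$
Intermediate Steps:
$b = \sqrt{2} \approx 1.4142$
$x{\left(E \right)} = \left(E + \sqrt{2}\right)^{2}$ ($x{\left(E \right)} = \left(\sqrt{2} + E\right)^{2} = \left(E + \sqrt{2}\right)^{2}$)
$x{\left(69 \right)} + 5163 = \left(69 + \sqrt{2}\right)^{2} + 5163 = 5163 + \left(69 + \sqrt{2}\right)^{2}$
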